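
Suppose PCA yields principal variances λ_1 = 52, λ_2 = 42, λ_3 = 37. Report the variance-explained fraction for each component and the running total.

Step 1 — total variance = trace(Sigma) = Σ λ_i = 52 + 42 + 37 = 131.

Step 2 — fraction explained by component i = λ_i / Σ λ:
  PC1: 52/131 = 0.3969
  PC2: 42/131 = 0.3206
  PC3: 37/131 = 0.2824

Step 3 — cumulative fraction after k components = (λ_1 + ... + λ_k) / Σ λ:
  k = 1: 52/131 = 0.3969
  k = 2: (52 + 42)/131 = 94/131 = 0.7176
  k = 3: (52 + 42 + 37)/131 = 131/131 = 1

Summary (fraction, with percent):

explained: PC1 0.3969 (39.69%), PC2 0.3206 (32.06%), PC3 0.2824 (28.24%);  cumulative: 0.3969, 0.7176, 1


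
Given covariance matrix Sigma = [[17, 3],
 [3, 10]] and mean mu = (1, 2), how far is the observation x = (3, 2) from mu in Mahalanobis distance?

Step 1 — centre the observation: (x - mu) = (2, 0).

Step 2 — invert Sigma. det(Sigma) = 17·10 - (3)² = 161.
  Sigma^{-1} = (1/det) · [[d, -b], [-b, a]] = [[0.0621, -0.0186],
 [-0.0186, 0.1056]].

Step 3 — form the quadratic (x - mu)^T · Sigma^{-1} · (x - mu):
  Sigma^{-1} · (x - mu) = (0.1242, -0.0373).
  (x - mu)^T · [Sigma^{-1} · (x - mu)] = (2)·(0.1242) + (0)·(-0.0373) = 0.2484.

Step 4 — take square root: d = √(0.2484) ≈ 0.4984.

d(x, mu) = √(0.2484) ≈ 0.4984


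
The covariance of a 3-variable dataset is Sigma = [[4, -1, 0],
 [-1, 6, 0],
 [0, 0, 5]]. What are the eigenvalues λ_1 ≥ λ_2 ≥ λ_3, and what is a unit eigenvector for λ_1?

Step 1 — characteristic polynomial p(λ) = det(λI - Sigma) = λ³ - tr·λ² + c_1·λ - det, where tr = trace, c_1 = sum of the principal 2×2 minors, det = det(Sigma):
  tr = 4 + 6 + 5 = 15,
  c_1 = (4·6 - (-1)²) + (4·5 - (0)²) + (6·5 - (0)²) = 23 + 20 + 30 = 73,
  det = 4·(6·5 - (0)²) - (-1)·((-1)·5 - (0)·(0)) + (0)·((-1)·(0) - 6·(0)) = 4·(30) - (-1)·(-5) + (0)·(0) = 115.
  So p(λ) = λ³ - 15λ² + 73λ - 115.
Step 2 — look for an integer root (rational root theorem: any rational root is an integer divisor of 115). Testing λ = 5:
  p(5) = 125 - 375 + 365 - 115 = 0  ✓
  Dividing out (λ - 5): p(λ) = (λ - 5)(λ² - 10λ + 23).
Step 3 — remaining eigenvalues from the quadratic λ² - 10λ + 23 = 0:
  Δ = 10² - 4·23 = 100 - 92 = 8,  λ = (10 ± √8)/2 = (10 ± 2.8284)/2 ≈ 6.4142 or 3.5858.
  Sorted: λ_1 = 6.4142,  λ_2 = 5,  λ_3 = 3.5858  (check: sum = 15 = tr ✓).

Step 4 — unit eigenvector for λ_1 ≈ 6.4142: v spans the null space of (Sigma - λ_1 I), whose rows are
  r_1 = (-2.4142, -1, 0),  r_2 = (-1, -0.4142, 0),  r_3 = (0, 0, -1.4142).
  v is orthogonal to every row, so take v ∝ r_1 × r_3 = ((-1)·(-1.4142) - (0)·(0), (0)·(0) - (-2.4142)·(-1.4142), (-2.4142)·(0) - (-1)·(0)) ≈ (1.4142, -3.4142, 0).
  Let u = (1.4142, -3.4142, 0).
  ||u|| = √((1.4142)² + (-3.4142)² + (0)²) = √(13.6569) ≈ 3.6955,  v_1 = u/||u|| ≈ (0.3827, -0.9239, 0) (||v_1|| = 1).

λ_1 = 6.4142,  λ_2 = 5,  λ_3 = 3.5858;  v_1 ≈ (0.3827, -0.9239, 0)


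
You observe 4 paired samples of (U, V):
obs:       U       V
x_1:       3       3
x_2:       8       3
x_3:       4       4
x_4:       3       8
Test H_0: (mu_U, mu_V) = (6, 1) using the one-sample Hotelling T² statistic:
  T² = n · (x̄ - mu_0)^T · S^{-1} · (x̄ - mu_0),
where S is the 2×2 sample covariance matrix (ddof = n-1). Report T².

Step 1 — sample mean vector:
  mean(U) = (3 + 8 + 4 + 3) / 4 = 18/4 = 4.5
  mean(V) = (3 + 3 + 4 + 8) / 4 = 18/4 = 4.5
  x̄ = (4.5, 4.5),  deviation x̄ - mu_0 = (4.5, 4.5) - (6, 1) = (-1.5, 3.5).

Step 2 — sample covariance matrix, S[i,j] = (1/(n-1)) · Σ_k (x_{k,i} - mean_i) · (x_{k,j} - mean_j), divisor n-1 = 3:
  S[U,U] = ((-1.5)·(-1.5) + (3.5)·(3.5) + (-0.5)·(-0.5) + (-1.5)·(-1.5)) / 3 = 17/3 = 5.6667
  S[U,V] = ((-1.5)·(-1.5) + (3.5)·(-1.5) + (-0.5)·(-0.5) + (-1.5)·(3.5)) / 3 = -8/3 = -2.6667
  S[V,V] = ((-1.5)·(-1.5) + (-1.5)·(-1.5) + (-0.5)·(-0.5) + (3.5)·(3.5)) / 3 = 17/3 = 5.6667
  S = [[5.6667, -2.6667],
 [-2.6667, 5.6667]].

Step 3 — invert S. det(S) = 5.6667·5.6667 - (-2.6667)² = 25.
  S^{-1} = (1/det) · [[d, -b], [-b, a]] = [[0.2267, 0.1067],
 [0.1067, 0.2267]].

Step 4 — quadratic form (x̄ - mu_0)^T · S^{-1} · (x̄ - mu_0):
  S^{-1} · (x̄ - mu_0) = (0.0333, 0.6333),
  (x̄ - mu_0)^T · [...] = (-1.5)·(0.0333) + (3.5)·(0.6333) = 2.1667.

Step 5 — scale by n: T² = 4 · 2.1667 = 8.6667.

T² ≈ 8.6667


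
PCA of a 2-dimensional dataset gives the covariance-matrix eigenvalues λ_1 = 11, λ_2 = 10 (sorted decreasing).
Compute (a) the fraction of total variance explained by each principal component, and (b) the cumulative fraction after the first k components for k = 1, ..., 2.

Step 1 — total variance = trace(Sigma) = Σ λ_i = 11 + 10 = 21.

Step 2 — fraction explained by component i = λ_i / Σ λ:
  PC1: 11/21 = 0.5238
  PC2: 10/21 = 0.4762

Step 3 — cumulative fraction after k components = (λ_1 + ... + λ_k) / Σ λ:
  k = 1: 11/21 = 0.5238
  k = 2: (11 + 10)/21 = 21/21 = 1

Summary (fraction, with percent):

explained: PC1 0.5238 (52.38%), PC2 0.4762 (47.62%);  cumulative: 0.5238, 1


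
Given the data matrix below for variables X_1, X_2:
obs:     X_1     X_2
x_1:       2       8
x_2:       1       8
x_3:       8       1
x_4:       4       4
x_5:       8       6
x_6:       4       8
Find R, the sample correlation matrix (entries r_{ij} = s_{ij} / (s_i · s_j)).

Step 1 — column means:
  mean(X_1) = (2 + 1 + 8 + 4 + 8 + 4) / 6 = 27/6 = 4.5
  mean(X_2) = (8 + 8 + 1 + 4 + 6 + 8) / 6 = 35/6 = 5.8333

Step 2 — sample variances and covariances s[i,j] = (1/(n-1)) · Σ_k (x_{k,i} - mean_i) · (x_{k,j} - mean_j), with n-1 = 5:
  s[X_1,X_1] = ((-2.5)·(-2.5) + (-3.5)·(-3.5) + (3.5)·(3.5) + (-0.5)·(-0.5) + (3.5)·(3.5) + (-0.5)·(-0.5)) / 5 = 43.5/5 = 8.7
  s[X_1,X_2] = ((-2.5)·(2.1667) + (-3.5)·(2.1667) + (3.5)·(-4.8333) + (-0.5)·(-1.8333) + (3.5)·(0.1667) + (-0.5)·(2.1667)) / 5 = -29.5/5 = -5.9
  s[X_2,X_2] = ((2.1667)·(2.1667) + (2.1667)·(2.1667) + (-4.8333)·(-4.8333) + (-1.8333)·(-1.8333) + (0.1667)·(0.1667) + (2.1667)·(2.1667)) / 5 = 40.8333/5 = 8.1667
  Sample standard deviations s_i = √(s[i,i]):
  s(X_1) = √(8.7) = 2.9496
  s(X_2) = √(8.1667) = 2.8577

Step 3 — r_{ij} = s_{ij} / (s_i · s_j):
  r[X_1,X_1] = 1 (diagonal).
  r[X_1,X_2] = -5.9 / (2.9496 · 2.8577) = -5.9 / 8.4291 = -0.7
  r[X_2,X_2] = 1 (diagonal).

R is symmetric with unit diagonal. Assembling:

R = [[1, -0.7],
 [-0.7, 1]]


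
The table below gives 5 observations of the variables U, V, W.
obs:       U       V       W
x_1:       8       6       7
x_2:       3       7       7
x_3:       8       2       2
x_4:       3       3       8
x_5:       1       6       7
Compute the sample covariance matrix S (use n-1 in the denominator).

Step 1 — column means:
  mean(U) = (8 + 3 + 8 + 3 + 1) / 5 = 23/5 = 4.6
  mean(V) = (6 + 7 + 2 + 3 + 6) / 5 = 24/5 = 4.8
  mean(W) = (7 + 7 + 2 + 8 + 7) / 5 = 31/5 = 6.2

Step 2 — sample covariance S[i,j] = (1/(n-1)) · Σ_k (x_{k,i} - mean_i) · (x_{k,j} - mean_j), with n-1 = 4.
  S[U,U] = ((3.4)·(3.4) + (-1.6)·(-1.6) + (3.4)·(3.4) + (-1.6)·(-1.6) + (-3.6)·(-3.6)) / 4 = 41.2/4 = 10.3
  S[U,V] = ((3.4)·(1.2) + (-1.6)·(2.2) + (3.4)·(-2.8) + (-1.6)·(-1.8) + (-3.6)·(1.2)) / 4 = -10.4/4 = -2.6
  S[U,W] = ((3.4)·(0.8) + (-1.6)·(0.8) + (3.4)·(-4.2) + (-1.6)·(1.8) + (-3.6)·(0.8)) / 4 = -18.6/4 = -4.65
  S[V,V] = ((1.2)·(1.2) + (2.2)·(2.2) + (-2.8)·(-2.8) + (-1.8)·(-1.8) + (1.2)·(1.2)) / 4 = 18.8/4 = 4.7
  S[V,W] = ((1.2)·(0.8) + (2.2)·(0.8) + (-2.8)·(-4.2) + (-1.8)·(1.8) + (1.2)·(0.8)) / 4 = 12.2/4 = 3.05
  S[W,W] = ((0.8)·(0.8) + (0.8)·(0.8) + (-4.2)·(-4.2) + (1.8)·(1.8) + (0.8)·(0.8)) / 4 = 22.8/4 = 5.7

S is symmetric (S[j,i] = S[i,j]). Assembling:

S = [[10.3, -2.6, -4.65],
 [-2.6, 4.7, 3.05],
 [-4.65, 3.05, 5.7]]


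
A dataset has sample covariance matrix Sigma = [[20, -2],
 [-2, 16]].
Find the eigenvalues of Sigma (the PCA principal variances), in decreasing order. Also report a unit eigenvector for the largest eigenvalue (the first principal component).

Step 1 — characteristic polynomial of 2×2 Sigma:
  det(Sigma - λI) = λ² - trace · λ + det = 0.
  trace = 20 + 16 = 36, det = 20·16 - (-2)² = 316.
Step 2 — discriminant:
  Δ = trace² - 4·det = 1296 - 1264 = 32.
Step 3 — eigenvalues:
  λ = (trace ± √Δ)/2 = (36 ± 5.6569)/2,
  λ_1 = 20.8284,  λ_2 = 15.1716.

Step 4 — unit eigenvector for λ_1: solve (Sigma - λ_1 I)v = 0. First row:
  (20 - 20.8284)·v_x + (-2)·v_y = 0, i.e. (-0.8284)·v_x + (-2)·v_y = 0,
  so v ∝ (b, λ_1 - a) = (-2, 0.8284); multiply by -1 so the first entry is positive: u = (2, -0.8284).
  ||u|| = √((2)² + (-0.8284)²) = √(4.6863) ≈ 2.1648,
  v_1 = u/||u|| ≈ (0.9239, -0.3827) (||v_1|| = 1).

λ_1 = 20.8284,  λ_2 = 15.1716;  v_1 ≈ (0.9239, -0.3827)


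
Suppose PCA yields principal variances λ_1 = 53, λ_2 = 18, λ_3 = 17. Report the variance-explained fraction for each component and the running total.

Step 1 — total variance = trace(Sigma) = Σ λ_i = 53 + 18 + 17 = 88.

Step 2 — fraction explained by component i = λ_i / Σ λ:
  PC1: 53/88 = 0.6023
  PC2: 18/88 = 0.2045
  PC3: 17/88 = 0.1932

Step 3 — cumulative fraction after k components = (λ_1 + ... + λ_k) / Σ λ:
  k = 1: 53/88 = 0.6023
  k = 2: (53 + 18)/88 = 71/88 = 0.8068
  k = 3: (53 + 18 + 17)/88 = 88/88 = 1

Summary (fraction, with percent):

explained: PC1 0.6023 (60.23%), PC2 0.2045 (20.45%), PC3 0.1932 (19.32%);  cumulative: 0.6023, 0.8068, 1


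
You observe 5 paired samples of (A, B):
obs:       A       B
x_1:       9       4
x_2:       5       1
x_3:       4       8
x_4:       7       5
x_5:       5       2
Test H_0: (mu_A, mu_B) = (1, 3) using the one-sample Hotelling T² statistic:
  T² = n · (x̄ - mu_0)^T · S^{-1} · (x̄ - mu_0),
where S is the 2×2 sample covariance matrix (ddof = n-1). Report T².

Step 1 — sample mean vector:
  mean(A) = (9 + 5 + 4 + 7 + 5) / 5 = 30/5 = 6
  mean(B) = (4 + 1 + 8 + 5 + 2) / 5 = 20/5 = 4
  x̄ = (6, 4),  deviation x̄ - mu_0 = (6, 4) - (1, 3) = (5, 1).

Step 2 — sample covariance matrix, S[i,j] = (1/(n-1)) · Σ_k (x_{k,i} - mean_i) · (x_{k,j} - mean_j), divisor n-1 = 4:
  S[A,A] = ((3)·(3) + (-1)·(-1) + (-2)·(-2) + (1)·(1) + (-1)·(-1)) / 4 = 16/4 = 4
  S[A,B] = ((3)·(0) + (-1)·(-3) + (-2)·(4) + (1)·(1) + (-1)·(-2)) / 4 = -2/4 = -0.5
  S[B,B] = ((0)·(0) + (-3)·(-3) + (4)·(4) + (1)·(1) + (-2)·(-2)) / 4 = 30/4 = 7.5
  S = [[4, -0.5],
 [-0.5, 7.5]].

Step 3 — invert S. det(S) = 4·7.5 - (-0.5)² = 29.75.
  S^{-1} = (1/det) · [[d, -b], [-b, a]] = [[0.2521, 0.0168],
 [0.0168, 0.1345]].

Step 4 — quadratic form (x̄ - mu_0)^T · S^{-1} · (x̄ - mu_0):
  S^{-1} · (x̄ - mu_0) = (1.2773, 0.2185),
  (x̄ - mu_0)^T · [...] = (5)·(1.2773) + (1)·(0.2185) = 6.605.

Step 5 — scale by n: T² = 5 · 6.605 = 33.0252.

T² ≈ 33.0252


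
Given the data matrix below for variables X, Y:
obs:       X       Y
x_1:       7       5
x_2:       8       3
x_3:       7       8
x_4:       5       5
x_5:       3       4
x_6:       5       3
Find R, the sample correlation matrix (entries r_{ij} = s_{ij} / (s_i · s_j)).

Step 1 — column means:
  mean(X) = (7 + 8 + 7 + 5 + 3 + 5) / 6 = 35/6 = 5.8333
  mean(Y) = (5 + 3 + 8 + 5 + 4 + 3) / 6 = 28/6 = 4.6667

Step 2 — sample variances and covariances s[i,j] = (1/(n-1)) · Σ_k (x_{k,i} - mean_i) · (x_{k,j} - mean_j), with n-1 = 5:
  s[X,X] = ((1.1667)·(1.1667) + (2.1667)·(2.1667) + (1.1667)·(1.1667) + (-0.8333)·(-0.8333) + (-2.8333)·(-2.8333) + (-0.8333)·(-0.8333)) / 5 = 16.8333/5 = 3.3667
  s[X,Y] = ((1.1667)·(0.3333) + (2.1667)·(-1.6667) + (1.1667)·(3.3333) + (-0.8333)·(0.3333) + (-2.8333)·(-0.6667) + (-0.8333)·(-1.6667)) / 5 = 3.6667/5 = 0.7333
  s[Y,Y] = ((0.3333)·(0.3333) + (-1.6667)·(-1.6667) + (3.3333)·(3.3333) + (0.3333)·(0.3333) + (-0.6667)·(-0.6667) + (-1.6667)·(-1.6667)) / 5 = 17.3333/5 = 3.4667
  Sample standard deviations s_i = √(s[i,i]):
  s(X) = √(3.3667) = 1.8348
  s(Y) = √(3.4667) = 1.8619

Step 3 — r_{ij} = s_{ij} / (s_i · s_j):
  r[X,X] = 1 (diagonal).
  r[X,Y] = 0.7333 / (1.8348 · 1.8619) = 0.7333 / 3.4163 = 0.2147
  r[Y,Y] = 1 (diagonal).

R is symmetric with unit diagonal. Assembling:

R = [[1, 0.2147],
 [0.2147, 1]]


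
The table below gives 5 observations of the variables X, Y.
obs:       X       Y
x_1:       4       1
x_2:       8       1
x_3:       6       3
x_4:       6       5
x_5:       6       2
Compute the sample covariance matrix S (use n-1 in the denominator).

Step 1 — column means:
  mean(X) = (4 + 8 + 6 + 6 + 6) / 5 = 30/5 = 6
  mean(Y) = (1 + 1 + 3 + 5 + 2) / 5 = 12/5 = 2.4

Step 2 — sample covariance S[i,j] = (1/(n-1)) · Σ_k (x_{k,i} - mean_i) · (x_{k,j} - mean_j), with n-1 = 4.
  S[X,X] = ((-2)·(-2) + (2)·(2) + (0)·(0) + (0)·(0) + (0)·(0)) / 4 = 8/4 = 2
  S[X,Y] = ((-2)·(-1.4) + (2)·(-1.4) + (0)·(0.6) + (0)·(2.6) + (0)·(-0.4)) / 4 = 0/4 = 0
  S[Y,Y] = ((-1.4)·(-1.4) + (-1.4)·(-1.4) + (0.6)·(0.6) + (2.6)·(2.6) + (-0.4)·(-0.4)) / 4 = 11.2/4 = 2.8

S is symmetric (S[j,i] = S[i,j]). Assembling:

S = [[2, 0],
 [0, 2.8]]


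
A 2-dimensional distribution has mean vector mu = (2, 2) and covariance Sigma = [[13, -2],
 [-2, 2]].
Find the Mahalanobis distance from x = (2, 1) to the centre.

Step 1 — centre the observation: (x - mu) = (0, -1).

Step 2 — invert Sigma. det(Sigma) = 13·2 - (-2)² = 22.
  Sigma^{-1} = (1/det) · [[d, -b], [-b, a]] = [[0.0909, 0.0909],
 [0.0909, 0.5909]].

Step 3 — form the quadratic (x - mu)^T · Sigma^{-1} · (x - mu):
  Sigma^{-1} · (x - mu) = (-0.0909, -0.5909).
  (x - mu)^T · [Sigma^{-1} · (x - mu)] = (0)·(-0.0909) + (-1)·(-0.5909) = 0.5909.

Step 4 — take square root: d = √(0.5909) ≈ 0.7687.

d(x, mu) = √(0.5909) ≈ 0.7687


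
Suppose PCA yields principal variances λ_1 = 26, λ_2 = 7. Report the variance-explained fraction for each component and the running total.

Step 1 — total variance = trace(Sigma) = Σ λ_i = 26 + 7 = 33.

Step 2 — fraction explained by component i = λ_i / Σ λ:
  PC1: 26/33 = 0.7879
  PC2: 7/33 = 0.2121

Step 3 — cumulative fraction after k components = (λ_1 + ... + λ_k) / Σ λ:
  k = 1: 26/33 = 0.7879
  k = 2: (26 + 7)/33 = 33/33 = 1

Summary (fraction, with percent):

explained: PC1 0.7879 (78.79%), PC2 0.2121 (21.21%);  cumulative: 0.7879, 1


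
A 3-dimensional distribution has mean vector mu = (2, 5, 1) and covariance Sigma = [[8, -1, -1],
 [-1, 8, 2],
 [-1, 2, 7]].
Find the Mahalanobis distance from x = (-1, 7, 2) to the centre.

Step 1 — centre the observation: (x - mu) = (-3, 2, 1).

Step 2 — invert Sigma (cofactor / det for 3×3, or solve directly):
  Sigma^{-1} = [[0.1284, 0.0123, 0.0148],
 [0.0123, 0.1358, -0.037],
 [0.0148, -0.037, 0.1556]].

Step 3 — form the quadratic (x - mu)^T · Sigma^{-1} · (x - mu):
  Sigma^{-1} · (x - mu) = (-0.3457, 0.1975, 0.037).
  (x - mu)^T · [Sigma^{-1} · (x - mu)] = (-3)·(-0.3457) + (2)·(0.1975) + (1)·(0.037) = 1.4691.

Step 4 — take square root: d = √(1.4691) ≈ 1.2121.

d(x, mu) = √(1.4691) ≈ 1.2121


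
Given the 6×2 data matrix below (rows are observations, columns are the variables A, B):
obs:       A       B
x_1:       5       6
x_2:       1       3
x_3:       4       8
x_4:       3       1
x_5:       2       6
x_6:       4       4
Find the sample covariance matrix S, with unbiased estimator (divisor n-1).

Step 1 — column means:
  mean(A) = (5 + 1 + 4 + 3 + 2 + 4) / 6 = 19/6 = 3.1667
  mean(B) = (6 + 3 + 8 + 1 + 6 + 4) / 6 = 28/6 = 4.6667

Step 2 — sample covariance S[i,j] = (1/(n-1)) · Σ_k (x_{k,i} - mean_i) · (x_{k,j} - mean_j), with n-1 = 5.
  S[A,A] = ((1.8333)·(1.8333) + (-2.1667)·(-2.1667) + (0.8333)·(0.8333) + (-0.1667)·(-0.1667) + (-1.1667)·(-1.1667) + (0.8333)·(0.8333)) / 5 = 10.8333/5 = 2.1667
  S[A,B] = ((1.8333)·(1.3333) + (-2.1667)·(-1.6667) + (0.8333)·(3.3333) + (-0.1667)·(-3.6667) + (-1.1667)·(1.3333) + (0.8333)·(-0.6667)) / 5 = 7.3333/5 = 1.4667
  S[B,B] = ((1.3333)·(1.3333) + (-1.6667)·(-1.6667) + (3.3333)·(3.3333) + (-3.6667)·(-3.6667) + (1.3333)·(1.3333) + (-0.6667)·(-0.6667)) / 5 = 31.3333/5 = 6.2667

S is symmetric (S[j,i] = S[i,j]). Assembling:

S = [[2.1667, 1.4667],
 [1.4667, 6.2667]]


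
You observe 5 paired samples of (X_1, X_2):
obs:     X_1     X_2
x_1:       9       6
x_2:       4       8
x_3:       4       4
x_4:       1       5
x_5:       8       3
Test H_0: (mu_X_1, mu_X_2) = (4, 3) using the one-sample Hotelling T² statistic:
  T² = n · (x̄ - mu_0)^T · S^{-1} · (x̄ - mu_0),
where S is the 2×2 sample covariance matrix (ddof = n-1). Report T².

Step 1 — sample mean vector:
  mean(X_1) = (9 + 4 + 4 + 1 + 8) / 5 = 26/5 = 5.2
  mean(X_2) = (6 + 8 + 4 + 5 + 3) / 5 = 26/5 = 5.2
  x̄ = (5.2, 5.2),  deviation x̄ - mu_0 = (5.2, 5.2) - (4, 3) = (1.2, 2.2).

Step 2 — sample covariance matrix, S[i,j] = (1/(n-1)) · Σ_k (x_{k,i} - mean_i) · (x_{k,j} - mean_j), divisor n-1 = 4:
  S[X_1,X_1] = ((3.8)·(3.8) + (-1.2)·(-1.2) + (-1.2)·(-1.2) + (-4.2)·(-4.2) + (2.8)·(2.8)) / 4 = 42.8/4 = 10.7
  S[X_1,X_2] = ((3.8)·(0.8) + (-1.2)·(2.8) + (-1.2)·(-1.2) + (-4.2)·(-0.2) + (2.8)·(-2.2)) / 4 = -4.2/4 = -1.05
  S[X_2,X_2] = ((0.8)·(0.8) + (2.8)·(2.8) + (-1.2)·(-1.2) + (-0.2)·(-0.2) + (-2.2)·(-2.2)) / 4 = 14.8/4 = 3.7
  S = [[10.7, -1.05],
 [-1.05, 3.7]].

Step 3 — invert S. det(S) = 10.7·3.7 - (-1.05)² = 38.4875.
  S^{-1} = (1/det) · [[d, -b], [-b, a]] = [[0.0961, 0.0273],
 [0.0273, 0.278]].

Step 4 — quadratic form (x̄ - mu_0)^T · S^{-1} · (x̄ - mu_0):
  S^{-1} · (x̄ - mu_0) = (0.1754, 0.6444),
  (x̄ - mu_0)^T · [...] = (1.2)·(0.1754) + (2.2)·(0.6444) = 1.6281.

Step 5 — scale by n: T² = 5 · 1.6281 = 8.1403.

T² ≈ 8.1403


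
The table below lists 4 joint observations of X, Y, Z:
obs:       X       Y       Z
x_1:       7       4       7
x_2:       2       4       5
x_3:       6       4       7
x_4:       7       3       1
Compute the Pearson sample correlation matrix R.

Step 1 — column means:
  mean(X) = (7 + 2 + 6 + 7) / 4 = 22/4 = 5.5
  mean(Y) = (4 + 4 + 4 + 3) / 4 = 15/4 = 3.75
  mean(Z) = (7 + 5 + 7 + 1) / 4 = 20/4 = 5

Step 2 — sample variances and covariances s[i,j] = (1/(n-1)) · Σ_k (x_{k,i} - mean_i) · (x_{k,j} - mean_j), with n-1 = 3:
  s[X,X] = ((1.5)·(1.5) + (-3.5)·(-3.5) + (0.5)·(0.5) + (1.5)·(1.5)) / 3 = 17/3 = 5.6667
  s[X,Y] = ((1.5)·(0.25) + (-3.5)·(0.25) + (0.5)·(0.25) + (1.5)·(-0.75)) / 3 = -1.5/3 = -0.5
  s[X,Z] = ((1.5)·(2) + (-3.5)·(0) + (0.5)·(2) + (1.5)·(-4)) / 3 = -2/3 = -0.6667
  s[Y,Y] = ((0.25)·(0.25) + (0.25)·(0.25) + (0.25)·(0.25) + (-0.75)·(-0.75)) / 3 = 0.75/3 = 0.25
  s[Y,Z] = ((0.25)·(2) + (0.25)·(0) + (0.25)·(2) + (-0.75)·(-4)) / 3 = 4/3 = 1.3333
  s[Z,Z] = ((2)·(2) + (0)·(0) + (2)·(2) + (-4)·(-4)) / 3 = 24/3 = 8
  Sample standard deviations s_i = √(s[i,i]):
  s(X) = √(5.6667) = 2.3805
  s(Y) = √(0.25) = 0.5
  s(Z) = √(8) = 2.8284

Step 3 — r_{ij} = s_{ij} / (s_i · s_j):
  r[X,X] = 1 (diagonal).
  r[X,Y] = -0.5 / (2.3805 · 0.5) = -0.5 / 1.1902 = -0.4201
  r[X,Z] = -0.6667 / (2.3805 · 2.8284) = -0.6667 / 6.733 = -0.099
  r[Y,Y] = 1 (diagonal).
  r[Y,Z] = 1.3333 / (0.5 · 2.8284) = 1.3333 / 1.4142 = 0.9428
  r[Z,Z] = 1 (diagonal).

R is symmetric with unit diagonal. Assembling:

R = [[1, -0.4201, -0.099],
 [-0.4201, 1, 0.9428],
 [-0.099, 0.9428, 1]]


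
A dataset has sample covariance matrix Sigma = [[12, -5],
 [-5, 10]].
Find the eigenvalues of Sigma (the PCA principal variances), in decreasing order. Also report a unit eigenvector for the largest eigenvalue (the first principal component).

Step 1 — characteristic polynomial of 2×2 Sigma:
  det(Sigma - λI) = λ² - trace · λ + det = 0.
  trace = 12 + 10 = 22, det = 12·10 - (-5)² = 95.
Step 2 — discriminant:
  Δ = trace² - 4·det = 484 - 380 = 104.
Step 3 — eigenvalues:
  λ = (trace ± √Δ)/2 = (22 ± 10.198)/2,
  λ_1 = 16.099,  λ_2 = 5.901.

Step 4 — unit eigenvector for λ_1: solve (Sigma - λ_1 I)v = 0. First row:
  (12 - 16.099)·v_x + (-5)·v_y = 0, i.e. (-4.099)·v_x + (-5)·v_y = 0,
  so v ∝ (b, λ_1 - a) = (-5, 4.099); multiply by -1 so the first entry is positive: u = (5, -4.099).
  ||u|| = √((5)² + (-4.099)²) = √(41.802) ≈ 6.4654,
  v_1 = u/||u|| ≈ (0.7733, -0.634) (||v_1|| = 1).

λ_1 = 16.099,  λ_2 = 5.901;  v_1 ≈ (0.7733, -0.634)


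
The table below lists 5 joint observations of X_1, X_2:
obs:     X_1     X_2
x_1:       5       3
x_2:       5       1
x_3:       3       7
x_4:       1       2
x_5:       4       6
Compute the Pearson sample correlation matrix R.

Step 1 — column means:
  mean(X_1) = (5 + 5 + 3 + 1 + 4) / 5 = 18/5 = 3.6
  mean(X_2) = (3 + 1 + 7 + 2 + 6) / 5 = 19/5 = 3.8

Step 2 — sample variances and covariances s[i,j] = (1/(n-1)) · Σ_k (x_{k,i} - mean_i) · (x_{k,j} - mean_j), with n-1 = 4:
  s[X_1,X_1] = ((1.4)·(1.4) + (1.4)·(1.4) + (-0.6)·(-0.6) + (-2.6)·(-2.6) + (0.4)·(0.4)) / 4 = 11.2/4 = 2.8
  s[X_1,X_2] = ((1.4)·(-0.8) + (1.4)·(-2.8) + (-0.6)·(3.2) + (-2.6)·(-1.8) + (0.4)·(2.2)) / 4 = -1.4/4 = -0.35
  s[X_2,X_2] = ((-0.8)·(-0.8) + (-2.8)·(-2.8) + (3.2)·(3.2) + (-1.8)·(-1.8) + (2.2)·(2.2)) / 4 = 26.8/4 = 6.7
  Sample standard deviations s_i = √(s[i,i]):
  s(X_1) = √(2.8) = 1.6733
  s(X_2) = √(6.7) = 2.5884

Step 3 — r_{ij} = s_{ij} / (s_i · s_j):
  r[X_1,X_1] = 1 (diagonal).
  r[X_1,X_2] = -0.35 / (1.6733 · 2.5884) = -0.35 / 4.3313 = -0.0808
  r[X_2,X_2] = 1 (diagonal).

R is symmetric with unit diagonal. Assembling:

R = [[1, -0.0808],
 [-0.0808, 1]]


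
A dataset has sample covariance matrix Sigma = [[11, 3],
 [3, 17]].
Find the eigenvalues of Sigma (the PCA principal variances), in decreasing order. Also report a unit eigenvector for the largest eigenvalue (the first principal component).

Step 1 — characteristic polynomial of 2×2 Sigma:
  det(Sigma - λI) = λ² - trace · λ + det = 0.
  trace = 11 + 17 = 28, det = 11·17 - (3)² = 178.
Step 2 — discriminant:
  Δ = trace² - 4·det = 784 - 712 = 72.
Step 3 — eigenvalues:
  λ = (trace ± √Δ)/2 = (28 ± 8.4853)/2,
  λ_1 = 18.2426,  λ_2 = 9.7574.

Step 4 — unit eigenvector for λ_1: solve (Sigma - λ_1 I)v = 0. First row:
  (11 - 18.2426)·v_x + (3)·v_y = 0, i.e. (-7.2426)·v_x + (3)·v_y = 0,
  so v ∝ (b, λ_1 - a) = (3, 7.2426) = u.
  ||u|| = √((3)² + (7.2426)²) = √(61.4558) ≈ 7.8394,
  v_1 = u/||u|| ≈ (0.3827, 0.9239) (||v_1|| = 1).

λ_1 = 18.2426,  λ_2 = 9.7574;  v_1 ≈ (0.3827, 0.9239)


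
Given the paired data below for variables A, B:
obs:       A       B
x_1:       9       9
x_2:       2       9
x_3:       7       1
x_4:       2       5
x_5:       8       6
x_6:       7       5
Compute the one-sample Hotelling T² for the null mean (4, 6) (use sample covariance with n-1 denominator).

Step 1 — sample mean vector:
  mean(A) = (9 + 2 + 7 + 2 + 8 + 7) / 6 = 35/6 = 5.8333
  mean(B) = (9 + 9 + 1 + 5 + 6 + 5) / 6 = 35/6 = 5.8333
  x̄ = (5.8333, 5.8333),  deviation x̄ - mu_0 = (5.8333, 5.8333) - (4, 6) = (1.8333, -0.1667).

Step 2 — sample covariance matrix, S[i,j] = (1/(n-1)) · Σ_k (x_{k,i} - mean_i) · (x_{k,j} - mean_j), divisor n-1 = 5:
  S[A,A] = ((3.1667)·(3.1667) + (-3.8333)·(-3.8333) + (1.1667)·(1.1667) + (-3.8333)·(-3.8333) + (2.1667)·(2.1667) + (1.1667)·(1.1667)) / 5 = 46.8333/5 = 9.3667
  S[A,B] = ((3.1667)·(3.1667) + (-3.8333)·(3.1667) + (1.1667)·(-4.8333) + (-3.8333)·(-0.8333) + (2.1667)·(0.1667) + (1.1667)·(-0.8333)) / 5 = -5.1667/5 = -1.0333
  S[B,B] = ((3.1667)·(3.1667) + (3.1667)·(3.1667) + (-4.8333)·(-4.8333) + (-0.8333)·(-0.8333) + (0.1667)·(0.1667) + (-0.8333)·(-0.8333)) / 5 = 44.8333/5 = 8.9667
  S = [[9.3667, -1.0333],
 [-1.0333, 8.9667]].

Step 3 — invert S. det(S) = 9.3667·8.9667 - (-1.0333)² = 82.92.
  S^{-1} = (1/det) · [[d, -b], [-b, a]] = [[0.1081, 0.0125],
 [0.0125, 0.113]].

Step 4 — quadratic form (x̄ - mu_0)^T · S^{-1} · (x̄ - mu_0):
  S^{-1} · (x̄ - mu_0) = (0.1962, 0.004),
  (x̄ - mu_0)^T · [...] = (1.8333)·(0.1962) + (-0.1667)·(0.004) = 0.359.

Step 5 — scale by n: T² = 6 · 0.359 = 2.1539.

T² ≈ 2.1539


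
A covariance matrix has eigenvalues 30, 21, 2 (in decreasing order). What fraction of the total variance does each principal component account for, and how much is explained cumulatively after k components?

Step 1 — total variance = trace(Sigma) = Σ λ_i = 30 + 21 + 2 = 53.

Step 2 — fraction explained by component i = λ_i / Σ λ:
  PC1: 30/53 = 0.566
  PC2: 21/53 = 0.3962
  PC3: 2/53 = 0.0377

Step 3 — cumulative fraction after k components = (λ_1 + ... + λ_k) / Σ λ:
  k = 1: 30/53 = 0.566
  k = 2: (30 + 21)/53 = 51/53 = 0.9623
  k = 3: (30 + 21 + 2)/53 = 53/53 = 1

Summary (fraction, with percent):

explained: PC1 0.566 (56.6%), PC2 0.3962 (39.62%), PC3 0.0377 (3.77%);  cumulative: 0.566, 0.9623, 1


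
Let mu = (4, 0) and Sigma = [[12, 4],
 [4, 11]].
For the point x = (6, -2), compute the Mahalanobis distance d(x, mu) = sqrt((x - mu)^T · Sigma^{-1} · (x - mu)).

Step 1 — centre the observation: (x - mu) = (2, -2).

Step 2 — invert Sigma. det(Sigma) = 12·11 - (4)² = 116.
  Sigma^{-1} = (1/det) · [[d, -b], [-b, a]] = [[0.0948, -0.0345],
 [-0.0345, 0.1034]].

Step 3 — form the quadratic (x - mu)^T · Sigma^{-1} · (x - mu):
  Sigma^{-1} · (x - mu) = (0.2586, -0.2759).
  (x - mu)^T · [Sigma^{-1} · (x - mu)] = (2)·(0.2586) + (-2)·(-0.2759) = 1.069.

Step 4 — take square root: d = √(1.069) ≈ 1.0339.

d(x, mu) = √(1.069) ≈ 1.0339


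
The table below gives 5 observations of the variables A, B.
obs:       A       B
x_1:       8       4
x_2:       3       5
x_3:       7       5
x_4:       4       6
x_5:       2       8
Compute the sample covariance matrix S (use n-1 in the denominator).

Step 1 — column means:
  mean(A) = (8 + 3 + 7 + 4 + 2) / 5 = 24/5 = 4.8
  mean(B) = (4 + 5 + 5 + 6 + 8) / 5 = 28/5 = 5.6

Step 2 — sample covariance S[i,j] = (1/(n-1)) · Σ_k (x_{k,i} - mean_i) · (x_{k,j} - mean_j), with n-1 = 4.
  S[A,A] = ((3.2)·(3.2) + (-1.8)·(-1.8) + (2.2)·(2.2) + (-0.8)·(-0.8) + (-2.8)·(-2.8)) / 4 = 26.8/4 = 6.7
  S[A,B] = ((3.2)·(-1.6) + (-1.8)·(-0.6) + (2.2)·(-0.6) + (-0.8)·(0.4) + (-2.8)·(2.4)) / 4 = -12.4/4 = -3.1
  S[B,B] = ((-1.6)·(-1.6) + (-0.6)·(-0.6) + (-0.6)·(-0.6) + (0.4)·(0.4) + (2.4)·(2.4)) / 4 = 9.2/4 = 2.3

S is symmetric (S[j,i] = S[i,j]). Assembling:

S = [[6.7, -3.1],
 [-3.1, 2.3]]


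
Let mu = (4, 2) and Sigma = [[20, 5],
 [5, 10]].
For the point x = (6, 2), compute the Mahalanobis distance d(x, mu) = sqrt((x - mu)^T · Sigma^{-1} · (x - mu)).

Step 1 — centre the observation: (x - mu) = (2, 0).

Step 2 — invert Sigma. det(Sigma) = 20·10 - (5)² = 175.
  Sigma^{-1} = (1/det) · [[d, -b], [-b, a]] = [[0.0571, -0.0286],
 [-0.0286, 0.1143]].

Step 3 — form the quadratic (x - mu)^T · Sigma^{-1} · (x - mu):
  Sigma^{-1} · (x - mu) = (0.1143, -0.0571).
  (x - mu)^T · [Sigma^{-1} · (x - mu)] = (2)·(0.1143) + (0)·(-0.0571) = 0.2286.

Step 4 — take square root: d = √(0.2286) ≈ 0.4781.

d(x, mu) = √(0.2286) ≈ 0.4781


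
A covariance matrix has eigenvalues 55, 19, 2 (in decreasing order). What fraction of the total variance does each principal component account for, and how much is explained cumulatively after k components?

Step 1 — total variance = trace(Sigma) = Σ λ_i = 55 + 19 + 2 = 76.

Step 2 — fraction explained by component i = λ_i / Σ λ:
  PC1: 55/76 = 0.7237
  PC2: 19/76 = 0.25
  PC3: 2/76 = 0.0263

Step 3 — cumulative fraction after k components = (λ_1 + ... + λ_k) / Σ λ:
  k = 1: 55/76 = 0.7237
  k = 2: (55 + 19)/76 = 74/76 = 0.9737
  k = 3: (55 + 19 + 2)/76 = 76/76 = 1

Summary (fraction, with percent):

explained: PC1 0.7237 (72.37%), PC2 0.25 (25%), PC3 0.0263 (2.63%);  cumulative: 0.7237, 0.9737, 1


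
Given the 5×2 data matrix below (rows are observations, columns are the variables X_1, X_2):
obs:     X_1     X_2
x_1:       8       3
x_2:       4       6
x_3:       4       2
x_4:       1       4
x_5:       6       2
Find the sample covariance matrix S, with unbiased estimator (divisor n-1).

Step 1 — column means:
  mean(X_1) = (8 + 4 + 4 + 1 + 6) / 5 = 23/5 = 4.6
  mean(X_2) = (3 + 6 + 2 + 4 + 2) / 5 = 17/5 = 3.4

Step 2 — sample covariance S[i,j] = (1/(n-1)) · Σ_k (x_{k,i} - mean_i) · (x_{k,j} - mean_j), with n-1 = 4.
  S[X_1,X_1] = ((3.4)·(3.4) + (-0.6)·(-0.6) + (-0.6)·(-0.6) + (-3.6)·(-3.6) + (1.4)·(1.4)) / 4 = 27.2/4 = 6.8
  S[X_1,X_2] = ((3.4)·(-0.4) + (-0.6)·(2.6) + (-0.6)·(-1.4) + (-3.6)·(0.6) + (1.4)·(-1.4)) / 4 = -6.2/4 = -1.55
  S[X_2,X_2] = ((-0.4)·(-0.4) + (2.6)·(2.6) + (-1.4)·(-1.4) + (0.6)·(0.6) + (-1.4)·(-1.4)) / 4 = 11.2/4 = 2.8

S is symmetric (S[j,i] = S[i,j]). Assembling:

S = [[6.8, -1.55],
 [-1.55, 2.8]]


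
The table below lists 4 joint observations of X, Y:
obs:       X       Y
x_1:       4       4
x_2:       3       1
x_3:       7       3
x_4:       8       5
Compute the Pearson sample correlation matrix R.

Step 1 — column means:
  mean(X) = (4 + 3 + 7 + 8) / 4 = 22/4 = 5.5
  mean(Y) = (4 + 1 + 3 + 5) / 4 = 13/4 = 3.25

Step 2 — sample variances and covariances s[i,j] = (1/(n-1)) · Σ_k (x_{k,i} - mean_i) · (x_{k,j} - mean_j), with n-1 = 3:
  s[X,X] = ((-1.5)·(-1.5) + (-2.5)·(-2.5) + (1.5)·(1.5) + (2.5)·(2.5)) / 3 = 17/3 = 5.6667
  s[X,Y] = ((-1.5)·(0.75) + (-2.5)·(-2.25) + (1.5)·(-0.25) + (2.5)·(1.75)) / 3 = 8.5/3 = 2.8333
  s[Y,Y] = ((0.75)·(0.75) + (-2.25)·(-2.25) + (-0.25)·(-0.25) + (1.75)·(1.75)) / 3 = 8.75/3 = 2.9167
  Sample standard deviations s_i = √(s[i,i]):
  s(X) = √(5.6667) = 2.3805
  s(Y) = √(2.9167) = 1.7078

Step 3 — r_{ij} = s_{ij} / (s_i · s_j):
  r[X,X] = 1 (diagonal).
  r[X,Y] = 2.8333 / (2.3805 · 1.7078) = 2.8333 / 4.0654 = 0.6969
  r[Y,Y] = 1 (diagonal).

R is symmetric with unit diagonal. Assembling:

R = [[1, 0.6969],
 [0.6969, 1]]


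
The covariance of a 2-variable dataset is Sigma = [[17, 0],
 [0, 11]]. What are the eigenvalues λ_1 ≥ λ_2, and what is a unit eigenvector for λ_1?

Step 1 — characteristic polynomial of 2×2 Sigma:
  det(Sigma - λI) = λ² - trace · λ + det = 0.
  trace = 17 + 11 = 28, det = 17·11 - (0)² = 187.
Step 2 — discriminant:
  Δ = trace² - 4·det = 784 - 748 = 36.
Step 3 — eigenvalues:
  λ = (trace ± √Δ)/2 = (28 ± 6)/2,
  λ_1 = 17,  λ_2 = 11.

Step 4 — unit eigenvector for λ_1: Sigma is diagonal, so its eigenvectors are the coordinate axes. λ_1 = 17 is the diagonal entry on the first coordinate axis, hence
  v_1 = (1, 0) (||v_1|| = 1).

λ_1 = 17,  λ_2 = 11;  v_1 ≈ (1, 0)


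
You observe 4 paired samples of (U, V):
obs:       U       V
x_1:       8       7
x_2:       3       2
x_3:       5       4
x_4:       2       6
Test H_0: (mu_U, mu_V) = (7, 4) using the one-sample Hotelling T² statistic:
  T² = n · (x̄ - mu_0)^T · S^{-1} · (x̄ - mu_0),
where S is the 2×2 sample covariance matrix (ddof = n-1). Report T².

Step 1 — sample mean vector:
  mean(U) = (8 + 3 + 5 + 2) / 4 = 18/4 = 4.5
  mean(V) = (7 + 2 + 4 + 6) / 4 = 19/4 = 4.75
  x̄ = (4.5, 4.75),  deviation x̄ - mu_0 = (4.5, 4.75) - (7, 4) = (-2.5, 0.75).

Step 2 — sample covariance matrix, S[i,j] = (1/(n-1)) · Σ_k (x_{k,i} - mean_i) · (x_{k,j} - mean_j), divisor n-1 = 3:
  S[U,U] = ((3.5)·(3.5) + (-1.5)·(-1.5) + (0.5)·(0.5) + (-2.5)·(-2.5)) / 3 = 21/3 = 7
  S[U,V] = ((3.5)·(2.25) + (-1.5)·(-2.75) + (0.5)·(-0.75) + (-2.5)·(1.25)) / 3 = 8.5/3 = 2.8333
  S[V,V] = ((2.25)·(2.25) + (-2.75)·(-2.75) + (-0.75)·(-0.75) + (1.25)·(1.25)) / 3 = 14.75/3 = 4.9167
  S = [[7, 2.8333],
 [2.8333, 4.9167]].

Step 3 — invert S. det(S) = 7·4.9167 - (2.8333)² = 26.3889.
  S^{-1} = (1/det) · [[d, -b], [-b, a]] = [[0.1863, -0.1074],
 [-0.1074, 0.2653]].

Step 4 — quadratic form (x̄ - mu_0)^T · S^{-1} · (x̄ - mu_0):
  S^{-1} · (x̄ - mu_0) = (-0.5463, 0.4674),
  (x̄ - mu_0)^T · [...] = (-2.5)·(-0.5463) + (0.75)·(0.4674) = 1.7163.

Step 5 — scale by n: T² = 4 · 1.7163 = 6.8653.

T² ≈ 6.8653


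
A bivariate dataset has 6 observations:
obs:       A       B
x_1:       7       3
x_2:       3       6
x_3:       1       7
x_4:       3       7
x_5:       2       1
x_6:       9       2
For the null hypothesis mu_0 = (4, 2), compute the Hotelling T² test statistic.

Step 1 — sample mean vector:
  mean(A) = (7 + 3 + 1 + 3 + 2 + 9) / 6 = 25/6 = 4.1667
  mean(B) = (3 + 6 + 7 + 7 + 1 + 2) / 6 = 26/6 = 4.3333
  x̄ = (4.1667, 4.3333),  deviation x̄ - mu_0 = (4.1667, 4.3333) - (4, 2) = (0.1667, 2.3333).

Step 2 — sample covariance matrix, S[i,j] = (1/(n-1)) · Σ_k (x_{k,i} - mean_i) · (x_{k,j} - mean_j), divisor n-1 = 5:
  S[A,A] = ((2.8333)·(2.8333) + (-1.1667)·(-1.1667) + (-3.1667)·(-3.1667) + (-1.1667)·(-1.1667) + (-2.1667)·(-2.1667) + (4.8333)·(4.8333)) / 5 = 48.8333/5 = 9.7667
  S[A,B] = ((2.8333)·(-1.3333) + (-1.1667)·(1.6667) + (-3.1667)·(2.6667) + (-1.1667)·(2.6667) + (-2.1667)·(-3.3333) + (4.8333)·(-2.3333)) / 5 = -21.3333/5 = -4.2667
  S[B,B] = ((-1.3333)·(-1.3333) + (1.6667)·(1.6667) + (2.6667)·(2.6667) + (2.6667)·(2.6667) + (-3.3333)·(-3.3333) + (-2.3333)·(-2.3333)) / 5 = 35.3333/5 = 7.0667
  S = [[9.7667, -4.2667],
 [-4.2667, 7.0667]].

Step 3 — invert S. det(S) = 9.7667·7.0667 - (-4.2667)² = 50.8133.
  S^{-1} = (1/det) · [[d, -b], [-b, a]] = [[0.1391, 0.084],
 [0.084, 0.1922]].

Step 4 — quadratic form (x̄ - mu_0)^T · S^{-1} · (x̄ - mu_0):
  S^{-1} · (x̄ - mu_0) = (0.2191, 0.4625),
  (x̄ - mu_0)^T · [...] = (0.1667)·(0.2191) + (2.3333)·(0.4625) = 1.1156.

Step 5 — scale by n: T² = 6 · 1.1156 = 6.6938.

T² ≈ 6.6938


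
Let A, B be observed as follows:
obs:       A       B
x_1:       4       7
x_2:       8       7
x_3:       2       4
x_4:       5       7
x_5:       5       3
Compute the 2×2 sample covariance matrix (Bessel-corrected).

Step 1 — column means:
  mean(A) = (4 + 8 + 2 + 5 + 5) / 5 = 24/5 = 4.8
  mean(B) = (7 + 7 + 4 + 7 + 3) / 5 = 28/5 = 5.6

Step 2 — sample covariance S[i,j] = (1/(n-1)) · Σ_k (x_{k,i} - mean_i) · (x_{k,j} - mean_j), with n-1 = 4.
  S[A,A] = ((-0.8)·(-0.8) + (3.2)·(3.2) + (-2.8)·(-2.8) + (0.2)·(0.2) + (0.2)·(0.2)) / 4 = 18.8/4 = 4.7
  S[A,B] = ((-0.8)·(1.4) + (3.2)·(1.4) + (-2.8)·(-1.6) + (0.2)·(1.4) + (0.2)·(-2.6)) / 4 = 7.6/4 = 1.9
  S[B,B] = ((1.4)·(1.4) + (1.4)·(1.4) + (-1.6)·(-1.6) + (1.4)·(1.4) + (-2.6)·(-2.6)) / 4 = 15.2/4 = 3.8

S is symmetric (S[j,i] = S[i,j]). Assembling:

S = [[4.7, 1.9],
 [1.9, 3.8]]


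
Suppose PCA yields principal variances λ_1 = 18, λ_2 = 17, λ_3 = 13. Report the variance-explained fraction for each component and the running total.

Step 1 — total variance = trace(Sigma) = Σ λ_i = 18 + 17 + 13 = 48.

Step 2 — fraction explained by component i = λ_i / Σ λ:
  PC1: 18/48 = 0.375
  PC2: 17/48 = 0.3542
  PC3: 13/48 = 0.2708

Step 3 — cumulative fraction after k components = (λ_1 + ... + λ_k) / Σ λ:
  k = 1: 18/48 = 0.375
  k = 2: (18 + 17)/48 = 35/48 = 0.7292
  k = 3: (18 + 17 + 13)/48 = 48/48 = 1

Summary (fraction, with percent):

explained: PC1 0.375 (37.5%), PC2 0.3542 (35.42%), PC3 0.2708 (27.08%);  cumulative: 0.375, 0.7292, 1


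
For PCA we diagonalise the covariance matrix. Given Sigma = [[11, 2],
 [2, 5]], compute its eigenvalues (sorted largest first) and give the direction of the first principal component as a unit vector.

Step 1 — characteristic polynomial of 2×2 Sigma:
  det(Sigma - λI) = λ² - trace · λ + det = 0.
  trace = 11 + 5 = 16, det = 11·5 - (2)² = 51.
Step 2 — discriminant:
  Δ = trace² - 4·det = 256 - 204 = 52.
Step 3 — eigenvalues:
  λ = (trace ± √Δ)/2 = (16 ± 7.2111)/2,
  λ_1 = 11.6056,  λ_2 = 4.3944.

Step 4 — unit eigenvector for λ_1: solve (Sigma - λ_1 I)v = 0. First row:
  (11 - 11.6056)·v_x + (2)·v_y = 0, i.e. (-0.6056)·v_x + (2)·v_y = 0,
  so v ∝ (b, λ_1 - a) = (2, 0.6056) = u.
  ||u|| = √((2)² + (0.6056)²) = √(4.3667) ≈ 2.0897,
  v_1 = u/||u|| ≈ (0.9571, 0.2898) (||v_1|| = 1).

λ_1 = 11.6056,  λ_2 = 4.3944;  v_1 ≈ (0.9571, 0.2898)


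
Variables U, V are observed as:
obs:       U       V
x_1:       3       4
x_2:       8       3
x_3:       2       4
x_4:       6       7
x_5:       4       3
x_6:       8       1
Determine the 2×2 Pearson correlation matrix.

Step 1 — column means:
  mean(U) = (3 + 8 + 2 + 6 + 4 + 8) / 6 = 31/6 = 5.1667
  mean(V) = (4 + 3 + 4 + 7 + 3 + 1) / 6 = 22/6 = 3.6667

Step 2 — sample variances and covariances s[i,j] = (1/(n-1)) · Σ_k (x_{k,i} - mean_i) · (x_{k,j} - mean_j), with n-1 = 5:
  s[U,U] = ((-2.1667)·(-2.1667) + (2.8333)·(2.8333) + (-3.1667)·(-3.1667) + (0.8333)·(0.8333) + (-1.1667)·(-1.1667) + (2.8333)·(2.8333)) / 5 = 32.8333/5 = 6.5667
  s[U,V] = ((-2.1667)·(0.3333) + (2.8333)·(-0.6667) + (-3.1667)·(0.3333) + (0.8333)·(3.3333) + (-1.1667)·(-0.6667) + (2.8333)·(-2.6667)) / 5 = -7.6667/5 = -1.5333
  s[V,V] = ((0.3333)·(0.3333) + (-0.6667)·(-0.6667) + (0.3333)·(0.3333) + (3.3333)·(3.3333) + (-0.6667)·(-0.6667) + (-2.6667)·(-2.6667)) / 5 = 19.3333/5 = 3.8667
  Sample standard deviations s_i = √(s[i,i]):
  s(U) = √(6.5667) = 2.5626
  s(V) = √(3.8667) = 1.9664

Step 3 — r_{ij} = s_{ij} / (s_i · s_j):
  r[U,U] = 1 (diagonal).
  r[U,V] = -1.5333 / (2.5626 · 1.9664) = -1.5333 / 5.039 = -0.3043
  r[V,V] = 1 (diagonal).

R is symmetric with unit diagonal. Assembling:

R = [[1, -0.3043],
 [-0.3043, 1]]


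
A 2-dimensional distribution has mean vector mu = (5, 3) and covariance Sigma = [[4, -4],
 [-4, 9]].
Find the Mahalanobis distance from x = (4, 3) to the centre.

Step 1 — centre the observation: (x - mu) = (-1, 0).

Step 2 — invert Sigma. det(Sigma) = 4·9 - (-4)² = 20.
  Sigma^{-1} = (1/det) · [[d, -b], [-b, a]] = [[0.45, 0.2],
 [0.2, 0.2]].

Step 3 — form the quadratic (x - mu)^T · Sigma^{-1} · (x - mu):
  Sigma^{-1} · (x - mu) = (-0.45, -0.2).
  (x - mu)^T · [Sigma^{-1} · (x - mu)] = (-1)·(-0.45) + (0)·(-0.2) = 0.45.

Step 4 — take square root: d = √(0.45) ≈ 0.6708.

d(x, mu) = √(0.45) ≈ 0.6708


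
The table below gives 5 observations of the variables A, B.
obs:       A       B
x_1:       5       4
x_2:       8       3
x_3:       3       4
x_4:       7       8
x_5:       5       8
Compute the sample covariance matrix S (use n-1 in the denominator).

Step 1 — column means:
  mean(A) = (5 + 8 + 3 + 7 + 5) / 5 = 28/5 = 5.6
  mean(B) = (4 + 3 + 4 + 8 + 8) / 5 = 27/5 = 5.4

Step 2 — sample covariance S[i,j] = (1/(n-1)) · Σ_k (x_{k,i} - mean_i) · (x_{k,j} - mean_j), with n-1 = 4.
  S[A,A] = ((-0.6)·(-0.6) + (2.4)·(2.4) + (-2.6)·(-2.6) + (1.4)·(1.4) + (-0.6)·(-0.6)) / 4 = 15.2/4 = 3.8
  S[A,B] = ((-0.6)·(-1.4) + (2.4)·(-2.4) + (-2.6)·(-1.4) + (1.4)·(2.6) + (-0.6)·(2.6)) / 4 = 0.8/4 = 0.2
  S[B,B] = ((-1.4)·(-1.4) + (-2.4)·(-2.4) + (-1.4)·(-1.4) + (2.6)·(2.6) + (2.6)·(2.6)) / 4 = 23.2/4 = 5.8

S is symmetric (S[j,i] = S[i,j]). Assembling:

S = [[3.8, 0.2],
 [0.2, 5.8]]


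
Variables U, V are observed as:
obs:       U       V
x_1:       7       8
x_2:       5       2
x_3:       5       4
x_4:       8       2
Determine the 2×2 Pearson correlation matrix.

Step 1 — column means:
  mean(U) = (7 + 5 + 5 + 8) / 4 = 25/4 = 6.25
  mean(V) = (8 + 2 + 4 + 2) / 4 = 16/4 = 4

Step 2 — sample variances and covariances s[i,j] = (1/(n-1)) · Σ_k (x_{k,i} - mean_i) · (x_{k,j} - mean_j), with n-1 = 3:
  s[U,U] = ((0.75)·(0.75) + (-1.25)·(-1.25) + (-1.25)·(-1.25) + (1.75)·(1.75)) / 3 = 6.75/3 = 2.25
  s[U,V] = ((0.75)·(4) + (-1.25)·(-2) + (-1.25)·(0) + (1.75)·(-2)) / 3 = 2/3 = 0.6667
  s[V,V] = ((4)·(4) + (-2)·(-2) + (0)·(0) + (-2)·(-2)) / 3 = 24/3 = 8
  Sample standard deviations s_i = √(s[i,i]):
  s(U) = √(2.25) = 1.5
  s(V) = √(8) = 2.8284

Step 3 — r_{ij} = s_{ij} / (s_i · s_j):
  r[U,U] = 1 (diagonal).
  r[U,V] = 0.6667 / (1.5 · 2.8284) = 0.6667 / 4.2426 = 0.1571
  r[V,V] = 1 (diagonal).

R is symmetric with unit diagonal. Assembling:

R = [[1, 0.1571],
 [0.1571, 1]]


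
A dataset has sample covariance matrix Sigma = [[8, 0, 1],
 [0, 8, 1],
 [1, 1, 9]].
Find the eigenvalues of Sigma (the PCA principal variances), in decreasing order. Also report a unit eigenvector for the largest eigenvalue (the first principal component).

Step 1 — characteristic polynomial p(λ) = det(λI - Sigma) = λ³ - tr·λ² + c_1·λ - det, where tr = trace, c_1 = sum of the principal 2×2 minors, det = det(Sigma):
  tr = 8 + 8 + 9 = 25,
  c_1 = (8·8 - (0)²) + (8·9 - (1)²) + (8·9 - (1)²) = 64 + 71 + 71 = 206,
  det = 8·(8·9 - (1)²) - (0)·((0)·9 - (1)·(1)) + (1)·((0)·(1) - 8·(1)) = 8·(71) - (0)·(-1) + (1)·(-8) = 560.
  So p(λ) = λ³ - 25λ² + 206λ - 560.
Step 2 — look for an integer root (rational root theorem: any rational root is an integer divisor of 560). Testing λ = 7:
  p(7) = 343 - 1225 + 1442 - 560 = 0  ✓
  Dividing out (λ - 7): p(λ) = (λ - 7)(λ² - 18λ + 80).
Step 3 — remaining eigenvalues from the quadratic λ² - 18λ + 80 = 0:
  Δ = 18² - 4·80 = 324 - 320 = 4,  λ = (18 ± √4)/2 = (18 ± 2)/2 = 10 or 8.
  Sorted: λ_1 = 10,  λ_2 = 8,  λ_3 = 7  (check: sum = 25 = tr ✓).

Step 4 — unit eigenvector for λ_1 = 10: v spans the null space of (Sigma - λ_1 I), whose rows are
  r_1 = (-2, 0, 1),  r_2 = (0, -2, 1),  r_3 = (1, 1, -1).
  v is orthogonal to every row, so take v ∝ r_1 × r_2 = ((0)·(1) - (1)·(-2), (1)·(0) - (-2)·(1), (-2)·(-2) - (0)·(0)) = (2, 2, 4).
  Rescale (divide by 2): u = (1, 1, 2).
  ||u|| = √((1)² + (1)² + (2)²) = √(6) ≈ 2.4495,  v_1 = u/||u|| ≈ (0.4082, 0.4082, 0.8165) (||v_1|| = 1).

λ_1 = 10,  λ_2 = 8,  λ_3 = 7;  v_1 ≈ (0.4082, 0.4082, 0.8165)
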